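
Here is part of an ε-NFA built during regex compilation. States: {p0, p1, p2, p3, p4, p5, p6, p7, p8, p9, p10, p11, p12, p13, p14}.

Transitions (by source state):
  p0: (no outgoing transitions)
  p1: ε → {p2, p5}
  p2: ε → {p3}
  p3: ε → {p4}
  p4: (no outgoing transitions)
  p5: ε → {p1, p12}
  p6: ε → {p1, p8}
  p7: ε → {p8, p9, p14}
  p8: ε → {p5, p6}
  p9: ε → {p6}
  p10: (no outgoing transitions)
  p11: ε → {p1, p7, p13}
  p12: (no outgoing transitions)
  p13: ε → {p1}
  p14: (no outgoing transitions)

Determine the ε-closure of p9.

{p1, p2, p3, p4, p5, p6, p8, p9, p12}

Start with {p9}.
From p9 via ε: add p6.
From p6 via ε: add p1, p8.
From p1 via ε: add p2, p5.
From p2 via ε: add p3.
From p5 via ε: add p12.
From p3 via ε: add p4.
No new states can be added; the closed set is {p1, p2, p3, p4, p5, p6, p8, p9, p12}.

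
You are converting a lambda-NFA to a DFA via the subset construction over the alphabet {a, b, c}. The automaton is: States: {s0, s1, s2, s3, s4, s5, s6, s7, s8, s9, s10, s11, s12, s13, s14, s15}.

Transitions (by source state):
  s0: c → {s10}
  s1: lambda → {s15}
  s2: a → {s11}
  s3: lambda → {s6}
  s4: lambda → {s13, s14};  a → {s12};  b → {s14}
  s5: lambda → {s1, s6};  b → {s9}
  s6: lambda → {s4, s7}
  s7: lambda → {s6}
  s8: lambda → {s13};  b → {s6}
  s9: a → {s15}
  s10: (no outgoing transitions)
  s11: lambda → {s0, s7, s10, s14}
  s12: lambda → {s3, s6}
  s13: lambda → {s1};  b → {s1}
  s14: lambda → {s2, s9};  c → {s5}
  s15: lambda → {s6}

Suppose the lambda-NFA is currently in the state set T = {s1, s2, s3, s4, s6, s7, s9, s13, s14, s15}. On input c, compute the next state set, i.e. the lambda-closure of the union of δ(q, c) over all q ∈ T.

{s1, s2, s4, s5, s6, s7, s9, s13, s14, s15}

s14 on c → {s5}.
No c-transition from s1, s2, s3, s4, s6, s7, s9, s13, s15.
Union after reading c: {s5}.
Now take the lambda-closure:
From s5 via lambda: add s1, s6.
From s1 via lambda: add s15.
From s6 via lambda: add s4, s7.
From s4 via lambda: add s13, s14.
From s14 via lambda: add s2, s9.
No new states can be added; the closed set is {s1, s2, s4, s5, s6, s7, s9, s13, s14, s15}.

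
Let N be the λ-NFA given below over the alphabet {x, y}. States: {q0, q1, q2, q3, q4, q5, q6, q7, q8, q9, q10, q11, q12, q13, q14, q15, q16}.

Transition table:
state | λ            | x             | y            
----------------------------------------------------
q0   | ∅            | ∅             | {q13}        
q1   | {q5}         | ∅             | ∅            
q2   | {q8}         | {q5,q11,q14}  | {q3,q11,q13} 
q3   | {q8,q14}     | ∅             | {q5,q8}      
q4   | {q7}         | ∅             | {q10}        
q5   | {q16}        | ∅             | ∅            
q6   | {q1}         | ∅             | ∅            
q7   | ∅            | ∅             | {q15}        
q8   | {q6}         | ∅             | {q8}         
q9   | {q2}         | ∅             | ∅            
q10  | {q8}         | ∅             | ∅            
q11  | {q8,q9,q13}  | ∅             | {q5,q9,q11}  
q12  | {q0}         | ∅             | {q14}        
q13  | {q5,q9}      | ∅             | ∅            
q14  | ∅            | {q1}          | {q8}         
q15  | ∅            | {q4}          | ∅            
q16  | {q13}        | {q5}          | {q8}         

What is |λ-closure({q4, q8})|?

Start with {q4, q8}.
From q4 via λ: add q7.
From q8 via λ: add q6.
From q6 via λ: add q1.
From q1 via λ: add q5.
From q5 via λ: add q16.
From q16 via λ: add q13.
From q13 via λ: add q9.
From q9 via λ: add q2.
λ-closure = {q1, q2, q4, q5, q6, q7, q8, q9, q13, q16}, which has 10 states.

10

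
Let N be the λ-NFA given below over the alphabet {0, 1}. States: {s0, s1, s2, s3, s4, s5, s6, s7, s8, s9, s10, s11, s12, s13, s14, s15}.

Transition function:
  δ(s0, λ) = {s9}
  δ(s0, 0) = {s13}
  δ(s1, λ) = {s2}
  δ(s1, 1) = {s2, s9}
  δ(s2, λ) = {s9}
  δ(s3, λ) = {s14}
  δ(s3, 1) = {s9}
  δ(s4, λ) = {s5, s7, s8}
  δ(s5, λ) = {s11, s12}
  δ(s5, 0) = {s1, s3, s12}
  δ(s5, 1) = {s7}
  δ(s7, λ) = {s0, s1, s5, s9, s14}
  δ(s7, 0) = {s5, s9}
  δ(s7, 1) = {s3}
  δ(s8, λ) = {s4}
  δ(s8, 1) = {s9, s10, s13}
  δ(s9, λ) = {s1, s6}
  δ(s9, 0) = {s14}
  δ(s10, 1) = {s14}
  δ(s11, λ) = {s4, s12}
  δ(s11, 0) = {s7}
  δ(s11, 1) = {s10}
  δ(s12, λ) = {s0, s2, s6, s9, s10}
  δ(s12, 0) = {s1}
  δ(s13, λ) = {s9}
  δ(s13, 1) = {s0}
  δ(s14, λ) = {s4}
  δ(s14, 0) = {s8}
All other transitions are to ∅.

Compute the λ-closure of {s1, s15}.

{s1, s2, s6, s9, s15}

Start with {s1, s15}.
From s1 via λ: add s2.
From s2 via λ: add s9.
From s9 via λ: add s6.
No new states can be added; the closed set is {s1, s2, s6, s9, s15}.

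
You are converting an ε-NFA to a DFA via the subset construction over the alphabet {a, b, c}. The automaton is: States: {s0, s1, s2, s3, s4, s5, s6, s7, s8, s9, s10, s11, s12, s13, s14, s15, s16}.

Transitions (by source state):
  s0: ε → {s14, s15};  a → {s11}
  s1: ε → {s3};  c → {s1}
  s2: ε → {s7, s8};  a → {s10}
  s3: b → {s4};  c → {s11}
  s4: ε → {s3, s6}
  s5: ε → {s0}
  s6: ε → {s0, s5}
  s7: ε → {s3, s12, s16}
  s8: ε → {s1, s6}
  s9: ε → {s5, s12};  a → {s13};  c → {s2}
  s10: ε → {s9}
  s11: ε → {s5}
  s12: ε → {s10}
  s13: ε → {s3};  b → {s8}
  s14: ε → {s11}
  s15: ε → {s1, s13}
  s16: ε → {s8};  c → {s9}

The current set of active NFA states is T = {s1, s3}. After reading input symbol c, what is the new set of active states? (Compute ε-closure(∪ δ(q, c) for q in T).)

{s0, s1, s3, s5, s11, s13, s14, s15}

s1 on c → {s1}.
s3 on c → {s11}.
Union after reading c: {s1, s11}.
Now take the ε-closure:
From s1 via ε: add s3.
From s11 via ε: add s5.
From s5 via ε: add s0.
From s0 via ε: add s14, s15.
From s15 via ε: add s13.
No new states can be added; the closed set is {s0, s1, s3, s5, s11, s13, s14, s15}.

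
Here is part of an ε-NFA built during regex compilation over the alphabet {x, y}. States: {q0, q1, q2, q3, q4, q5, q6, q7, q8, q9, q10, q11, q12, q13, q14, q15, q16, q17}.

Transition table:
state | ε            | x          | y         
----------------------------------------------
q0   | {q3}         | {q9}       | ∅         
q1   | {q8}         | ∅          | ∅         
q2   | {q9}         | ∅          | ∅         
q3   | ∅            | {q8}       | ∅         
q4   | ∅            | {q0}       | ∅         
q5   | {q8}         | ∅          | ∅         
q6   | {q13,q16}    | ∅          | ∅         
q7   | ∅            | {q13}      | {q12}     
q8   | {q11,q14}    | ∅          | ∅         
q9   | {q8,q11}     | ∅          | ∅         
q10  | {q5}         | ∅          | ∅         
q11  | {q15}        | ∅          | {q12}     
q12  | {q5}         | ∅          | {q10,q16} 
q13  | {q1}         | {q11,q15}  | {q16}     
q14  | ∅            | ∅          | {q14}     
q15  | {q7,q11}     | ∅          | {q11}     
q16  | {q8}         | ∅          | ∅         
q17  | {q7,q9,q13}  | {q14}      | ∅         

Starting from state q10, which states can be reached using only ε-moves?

{q5, q7, q8, q10, q11, q14, q15}

Start with {q10}.
From q10 via ε: add q5.
From q5 via ε: add q8.
From q8 via ε: add q11, q14.
From q11 via ε: add q15.
From q15 via ε: add q7.
No new states can be added; the closed set is {q5, q7, q8, q10, q11, q14, q15}.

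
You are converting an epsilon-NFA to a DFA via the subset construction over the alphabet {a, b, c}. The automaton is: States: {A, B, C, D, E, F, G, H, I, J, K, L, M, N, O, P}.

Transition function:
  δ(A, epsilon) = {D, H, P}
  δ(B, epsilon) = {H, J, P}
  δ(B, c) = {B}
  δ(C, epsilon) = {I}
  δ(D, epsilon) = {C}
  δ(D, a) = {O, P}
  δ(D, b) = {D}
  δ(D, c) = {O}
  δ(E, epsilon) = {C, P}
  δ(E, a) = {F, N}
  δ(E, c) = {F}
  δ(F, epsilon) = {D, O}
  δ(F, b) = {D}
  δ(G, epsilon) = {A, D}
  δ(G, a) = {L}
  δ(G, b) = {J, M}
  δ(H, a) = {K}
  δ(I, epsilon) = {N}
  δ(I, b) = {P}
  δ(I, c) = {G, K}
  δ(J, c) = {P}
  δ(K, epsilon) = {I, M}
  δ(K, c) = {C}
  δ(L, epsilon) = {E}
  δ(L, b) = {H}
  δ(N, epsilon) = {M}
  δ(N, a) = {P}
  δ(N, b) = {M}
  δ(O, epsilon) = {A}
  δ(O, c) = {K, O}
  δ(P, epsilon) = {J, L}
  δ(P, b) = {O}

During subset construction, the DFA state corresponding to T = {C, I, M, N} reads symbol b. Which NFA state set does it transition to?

I on b → {P}.
N on b → {M}.
No b-transition from C, M.
Union after reading b: {M, P}.
Now take the epsilon-closure:
From P via epsilon: add J, L.
From L via epsilon: add E.
From E via epsilon: add C.
From C via epsilon: add I.
From I via epsilon: add N.
No new states can be added; the closed set is {C, E, I, J, L, M, N, P}.

{C, E, I, J, L, M, N, P}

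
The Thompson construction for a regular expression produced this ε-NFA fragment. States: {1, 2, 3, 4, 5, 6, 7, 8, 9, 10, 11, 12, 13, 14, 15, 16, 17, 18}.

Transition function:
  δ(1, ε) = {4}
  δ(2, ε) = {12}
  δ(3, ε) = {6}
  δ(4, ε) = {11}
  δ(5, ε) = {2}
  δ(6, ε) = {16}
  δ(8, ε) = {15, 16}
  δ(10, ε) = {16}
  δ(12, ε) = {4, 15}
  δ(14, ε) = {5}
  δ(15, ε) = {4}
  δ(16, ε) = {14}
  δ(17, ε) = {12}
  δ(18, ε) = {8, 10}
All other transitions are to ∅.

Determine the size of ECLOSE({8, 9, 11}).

Start with {8, 9, 11}.
From 8 via ε: add 15, 16.
From 15 via ε: add 4.
From 16 via ε: add 14.
From 14 via ε: add 5.
From 5 via ε: add 2.
From 2 via ε: add 12.
ε-closure = {2, 4, 5, 8, 9, 11, 12, 14, 15, 16}, which has 10 states.

10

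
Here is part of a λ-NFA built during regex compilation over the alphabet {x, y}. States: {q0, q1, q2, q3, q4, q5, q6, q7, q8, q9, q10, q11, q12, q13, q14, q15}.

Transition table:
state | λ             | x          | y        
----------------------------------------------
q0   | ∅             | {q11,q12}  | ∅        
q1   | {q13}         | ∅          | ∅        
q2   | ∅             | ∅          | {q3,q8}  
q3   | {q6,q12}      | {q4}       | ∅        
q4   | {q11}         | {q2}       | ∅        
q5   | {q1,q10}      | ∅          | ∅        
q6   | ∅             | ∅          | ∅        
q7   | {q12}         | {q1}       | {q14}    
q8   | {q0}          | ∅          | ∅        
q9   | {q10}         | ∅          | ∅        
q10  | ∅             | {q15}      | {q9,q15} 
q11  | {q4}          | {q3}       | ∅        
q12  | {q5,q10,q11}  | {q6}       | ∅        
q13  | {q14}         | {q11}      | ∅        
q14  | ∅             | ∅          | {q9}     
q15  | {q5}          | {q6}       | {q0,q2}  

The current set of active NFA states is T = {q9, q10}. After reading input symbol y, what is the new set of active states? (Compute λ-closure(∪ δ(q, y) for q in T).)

{q1, q5, q9, q10, q13, q14, q15}

q10 on y → {q9, q15}.
No y-transition from q9.
Union after reading y: {q9, q15}.
Now take the λ-closure:
From q9 via λ: add q10.
From q15 via λ: add q5.
From q5 via λ: add q1.
From q1 via λ: add q13.
From q13 via λ: add q14.
No new states can be added; the closed set is {q1, q5, q9, q10, q13, q14, q15}.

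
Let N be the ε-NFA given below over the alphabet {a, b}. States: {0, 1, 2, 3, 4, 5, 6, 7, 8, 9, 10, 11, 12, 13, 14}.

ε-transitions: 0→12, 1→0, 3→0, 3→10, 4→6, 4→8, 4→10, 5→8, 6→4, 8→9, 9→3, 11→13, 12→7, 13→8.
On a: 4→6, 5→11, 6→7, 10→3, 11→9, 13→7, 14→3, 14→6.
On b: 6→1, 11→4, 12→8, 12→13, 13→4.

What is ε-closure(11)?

Start with {11}.
From 11 via ε: add 13.
From 13 via ε: add 8.
From 8 via ε: add 9.
From 9 via ε: add 3.
From 3 via ε: add 0, 10.
From 0 via ε: add 12.
From 12 via ε: add 7.
No new states can be added; the closed set is {0, 3, 7, 8, 9, 10, 11, 12, 13}.

{0, 3, 7, 8, 9, 10, 11, 12, 13}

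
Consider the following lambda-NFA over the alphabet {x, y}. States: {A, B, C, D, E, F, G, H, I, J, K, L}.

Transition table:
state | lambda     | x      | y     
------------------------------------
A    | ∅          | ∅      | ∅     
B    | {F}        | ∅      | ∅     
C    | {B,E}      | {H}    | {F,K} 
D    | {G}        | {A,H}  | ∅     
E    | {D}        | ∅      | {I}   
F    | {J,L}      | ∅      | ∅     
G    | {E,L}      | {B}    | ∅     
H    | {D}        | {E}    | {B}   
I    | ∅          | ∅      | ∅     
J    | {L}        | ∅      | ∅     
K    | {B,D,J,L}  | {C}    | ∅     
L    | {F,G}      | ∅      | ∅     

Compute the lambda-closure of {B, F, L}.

{B, D, E, F, G, J, L}

Start with {B, F, L}.
From F via lambda: add J.
From L via lambda: add G.
From G via lambda: add E.
From E via lambda: add D.
No new states can be added; the closed set is {B, D, E, F, G, J, L}.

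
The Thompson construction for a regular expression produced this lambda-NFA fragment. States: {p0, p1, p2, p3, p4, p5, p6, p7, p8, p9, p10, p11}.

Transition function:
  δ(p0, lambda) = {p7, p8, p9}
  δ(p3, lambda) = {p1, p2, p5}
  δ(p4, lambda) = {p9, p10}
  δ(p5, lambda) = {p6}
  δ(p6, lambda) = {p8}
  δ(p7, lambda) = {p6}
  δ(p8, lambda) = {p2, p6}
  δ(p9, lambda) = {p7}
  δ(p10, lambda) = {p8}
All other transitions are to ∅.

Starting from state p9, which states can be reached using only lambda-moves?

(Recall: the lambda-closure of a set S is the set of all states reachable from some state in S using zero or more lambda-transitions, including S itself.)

Start with {p9}.
From p9 via lambda: add p7.
From p7 via lambda: add p6.
From p6 via lambda: add p8.
From p8 via lambda: add p2.
No new states can be added; the closed set is {p2, p6, p7, p8, p9}.

{p2, p6, p7, p8, p9}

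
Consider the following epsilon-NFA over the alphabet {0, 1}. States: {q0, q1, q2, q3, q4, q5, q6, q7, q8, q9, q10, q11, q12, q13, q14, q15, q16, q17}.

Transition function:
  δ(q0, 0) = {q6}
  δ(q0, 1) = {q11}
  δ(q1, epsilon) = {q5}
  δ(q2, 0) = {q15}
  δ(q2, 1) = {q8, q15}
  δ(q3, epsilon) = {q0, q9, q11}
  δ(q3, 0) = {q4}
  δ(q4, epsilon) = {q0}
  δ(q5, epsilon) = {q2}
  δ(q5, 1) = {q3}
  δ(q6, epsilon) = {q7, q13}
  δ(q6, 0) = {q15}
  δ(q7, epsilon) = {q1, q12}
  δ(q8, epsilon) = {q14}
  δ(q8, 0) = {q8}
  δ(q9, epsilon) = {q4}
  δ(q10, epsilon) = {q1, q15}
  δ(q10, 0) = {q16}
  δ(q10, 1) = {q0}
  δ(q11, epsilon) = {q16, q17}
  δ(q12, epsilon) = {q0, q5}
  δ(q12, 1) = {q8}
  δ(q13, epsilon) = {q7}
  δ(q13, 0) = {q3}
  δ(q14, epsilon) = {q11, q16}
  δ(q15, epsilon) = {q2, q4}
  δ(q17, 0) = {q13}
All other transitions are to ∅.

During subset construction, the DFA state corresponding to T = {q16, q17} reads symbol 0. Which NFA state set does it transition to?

q17 on 0 → {q13}.
No 0-transition from q16.
Union after reading 0: {q13}.
Now take the epsilon-closure:
From q13 via epsilon: add q7.
From q7 via epsilon: add q1, q12.
From q1 via epsilon: add q5.
From q12 via epsilon: add q0.
From q5 via epsilon: add q2.
No new states can be added; the closed set is {q0, q1, q2, q5, q7, q12, q13}.

{q0, q1, q2, q5, q7, q12, q13}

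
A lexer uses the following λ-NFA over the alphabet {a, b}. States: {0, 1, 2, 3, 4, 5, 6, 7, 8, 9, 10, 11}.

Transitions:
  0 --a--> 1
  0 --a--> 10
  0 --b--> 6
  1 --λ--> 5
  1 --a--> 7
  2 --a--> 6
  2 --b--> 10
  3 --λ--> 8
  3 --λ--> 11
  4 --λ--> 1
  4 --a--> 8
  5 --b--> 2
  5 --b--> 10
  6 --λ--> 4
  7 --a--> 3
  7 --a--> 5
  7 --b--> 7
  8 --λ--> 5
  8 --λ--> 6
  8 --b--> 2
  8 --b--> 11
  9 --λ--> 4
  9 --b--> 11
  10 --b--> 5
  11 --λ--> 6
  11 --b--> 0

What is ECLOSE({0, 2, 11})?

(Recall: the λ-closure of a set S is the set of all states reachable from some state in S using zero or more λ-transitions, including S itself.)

Start with {0, 2, 11}.
From 11 via λ: add 6.
From 6 via λ: add 4.
From 4 via λ: add 1.
From 1 via λ: add 5.
No new states can be added; the closed set is {0, 1, 2, 4, 5, 6, 11}.

{0, 1, 2, 4, 5, 6, 11}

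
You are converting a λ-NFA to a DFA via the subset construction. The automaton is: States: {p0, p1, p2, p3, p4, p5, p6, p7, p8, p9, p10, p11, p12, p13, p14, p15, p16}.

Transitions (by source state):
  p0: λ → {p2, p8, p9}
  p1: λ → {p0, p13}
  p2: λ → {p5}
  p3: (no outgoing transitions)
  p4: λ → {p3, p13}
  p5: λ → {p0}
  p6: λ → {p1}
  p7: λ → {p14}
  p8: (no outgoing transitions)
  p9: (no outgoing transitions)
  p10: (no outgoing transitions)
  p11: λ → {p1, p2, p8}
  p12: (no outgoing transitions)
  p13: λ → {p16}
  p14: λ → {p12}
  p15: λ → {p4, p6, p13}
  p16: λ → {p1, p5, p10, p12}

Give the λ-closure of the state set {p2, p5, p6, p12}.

Start with {p2, p5, p6, p12}.
From p5 via λ: add p0.
From p6 via λ: add p1.
From p0 via λ: add p8, p9.
From p1 via λ: add p13.
From p13 via λ: add p16.
From p16 via λ: add p10.
No new states can be added; the closed set is {p0, p1, p2, p5, p6, p8, p9, p10, p12, p13, p16}.

{p0, p1, p2, p5, p6, p8, p9, p10, p12, p13, p16}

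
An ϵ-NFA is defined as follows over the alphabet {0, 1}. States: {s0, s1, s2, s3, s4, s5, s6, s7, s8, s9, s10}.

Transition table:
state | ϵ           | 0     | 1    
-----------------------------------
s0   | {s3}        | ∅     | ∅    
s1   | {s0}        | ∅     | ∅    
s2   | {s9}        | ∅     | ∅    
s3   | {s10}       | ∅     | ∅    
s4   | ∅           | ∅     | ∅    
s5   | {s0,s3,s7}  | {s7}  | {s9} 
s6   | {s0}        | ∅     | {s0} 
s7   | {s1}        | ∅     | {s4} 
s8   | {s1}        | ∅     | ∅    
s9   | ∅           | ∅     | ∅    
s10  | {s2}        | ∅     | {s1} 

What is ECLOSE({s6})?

{s0, s2, s3, s6, s9, s10}

Start with {s6}.
From s6 via ϵ: add s0.
From s0 via ϵ: add s3.
From s3 via ϵ: add s10.
From s10 via ϵ: add s2.
From s2 via ϵ: add s9.
No new states can be added; the closed set is {s0, s2, s3, s6, s9, s10}.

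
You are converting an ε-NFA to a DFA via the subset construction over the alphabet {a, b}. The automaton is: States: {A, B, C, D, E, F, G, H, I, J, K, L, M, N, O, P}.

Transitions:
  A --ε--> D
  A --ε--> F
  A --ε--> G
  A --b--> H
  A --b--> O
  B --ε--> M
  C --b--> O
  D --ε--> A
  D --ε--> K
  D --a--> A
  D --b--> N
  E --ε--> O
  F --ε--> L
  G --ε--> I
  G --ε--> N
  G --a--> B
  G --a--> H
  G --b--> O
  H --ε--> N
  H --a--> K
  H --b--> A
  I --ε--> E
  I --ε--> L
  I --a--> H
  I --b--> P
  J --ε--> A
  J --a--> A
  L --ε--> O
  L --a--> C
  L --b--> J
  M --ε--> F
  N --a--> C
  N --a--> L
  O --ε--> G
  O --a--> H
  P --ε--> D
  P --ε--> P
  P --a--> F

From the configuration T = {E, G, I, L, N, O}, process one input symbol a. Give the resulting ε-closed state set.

{B, C, E, F, G, H, I, L, M, N, O}

G on a → {B, H}.
I on a → {H}.
L on a → {C}.
N on a → {C, L}.
O on a → {H}.
No a-transition from E.
Union after reading a: {B, C, H, L}.
Now take the ε-closure:
From B via ε: add M.
From H via ε: add N.
From L via ε: add O.
From M via ε: add F.
From O via ε: add G.
From G via ε: add I.
From I via ε: add E.
No new states can be added; the closed set is {B, C, E, F, G, H, I, L, M, N, O}.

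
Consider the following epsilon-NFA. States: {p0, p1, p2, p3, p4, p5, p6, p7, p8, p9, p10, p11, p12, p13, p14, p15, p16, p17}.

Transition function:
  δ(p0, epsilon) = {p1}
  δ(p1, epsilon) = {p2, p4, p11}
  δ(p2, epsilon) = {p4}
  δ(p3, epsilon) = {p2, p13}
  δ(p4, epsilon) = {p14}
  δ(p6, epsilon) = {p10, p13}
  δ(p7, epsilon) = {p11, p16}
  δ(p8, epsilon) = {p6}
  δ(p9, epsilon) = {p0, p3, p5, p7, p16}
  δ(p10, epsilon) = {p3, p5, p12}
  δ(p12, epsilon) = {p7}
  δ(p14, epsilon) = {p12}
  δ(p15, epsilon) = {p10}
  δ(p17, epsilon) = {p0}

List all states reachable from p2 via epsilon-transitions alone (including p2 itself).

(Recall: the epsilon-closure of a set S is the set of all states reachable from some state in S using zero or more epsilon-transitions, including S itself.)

Start with {p2}.
From p2 via epsilon: add p4.
From p4 via epsilon: add p14.
From p14 via epsilon: add p12.
From p12 via epsilon: add p7.
From p7 via epsilon: add p11, p16.
No new states can be added; the closed set is {p2, p4, p7, p11, p12, p14, p16}.

{p2, p4, p7, p11, p12, p14, p16}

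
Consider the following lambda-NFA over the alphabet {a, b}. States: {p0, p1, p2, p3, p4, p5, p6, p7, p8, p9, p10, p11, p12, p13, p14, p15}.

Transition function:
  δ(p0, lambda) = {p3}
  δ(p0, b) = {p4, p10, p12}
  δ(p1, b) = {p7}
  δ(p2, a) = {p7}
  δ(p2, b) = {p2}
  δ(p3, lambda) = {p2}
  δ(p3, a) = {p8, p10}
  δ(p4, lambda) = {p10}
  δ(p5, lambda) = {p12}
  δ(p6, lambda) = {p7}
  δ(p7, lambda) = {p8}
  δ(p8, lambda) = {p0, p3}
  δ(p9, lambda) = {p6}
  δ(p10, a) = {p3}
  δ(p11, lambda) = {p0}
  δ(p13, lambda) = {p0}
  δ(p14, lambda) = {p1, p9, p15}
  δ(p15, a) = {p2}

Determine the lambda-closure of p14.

{p0, p1, p2, p3, p6, p7, p8, p9, p14, p15}

Start with {p14}.
From p14 via lambda: add p1, p9, p15.
From p9 via lambda: add p6.
From p6 via lambda: add p7.
From p7 via lambda: add p8.
From p8 via lambda: add p0, p3.
From p3 via lambda: add p2.
No new states can be added; the closed set is {p0, p1, p2, p3, p6, p7, p8, p9, p14, p15}.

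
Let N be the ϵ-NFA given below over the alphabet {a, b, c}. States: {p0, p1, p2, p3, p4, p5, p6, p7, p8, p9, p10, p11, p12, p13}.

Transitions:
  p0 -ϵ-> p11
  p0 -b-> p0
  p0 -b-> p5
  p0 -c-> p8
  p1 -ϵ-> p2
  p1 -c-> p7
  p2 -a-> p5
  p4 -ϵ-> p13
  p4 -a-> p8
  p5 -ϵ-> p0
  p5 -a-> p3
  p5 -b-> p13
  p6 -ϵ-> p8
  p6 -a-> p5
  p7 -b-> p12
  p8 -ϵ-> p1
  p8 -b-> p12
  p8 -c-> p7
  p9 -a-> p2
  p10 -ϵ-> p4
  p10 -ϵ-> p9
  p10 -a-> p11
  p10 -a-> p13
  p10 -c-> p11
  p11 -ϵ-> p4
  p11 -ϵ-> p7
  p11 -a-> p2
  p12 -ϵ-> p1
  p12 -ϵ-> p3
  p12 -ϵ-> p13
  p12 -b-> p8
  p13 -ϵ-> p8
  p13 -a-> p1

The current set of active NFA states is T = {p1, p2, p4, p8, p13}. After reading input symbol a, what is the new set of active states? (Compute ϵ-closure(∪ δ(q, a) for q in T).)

{p0, p1, p2, p4, p5, p7, p8, p11, p13}

p2 on a → {p5}.
p4 on a → {p8}.
p13 on a → {p1}.
No a-transition from p1, p8.
Union after reading a: {p1, p5, p8}.
Now take the ϵ-closure:
From p1 via ϵ: add p2.
From p5 via ϵ: add p0.
From p0 via ϵ: add p11.
From p11 via ϵ: add p4, p7.
From p4 via ϵ: add p13.
No new states can be added; the closed set is {p0, p1, p2, p4, p5, p7, p8, p11, p13}.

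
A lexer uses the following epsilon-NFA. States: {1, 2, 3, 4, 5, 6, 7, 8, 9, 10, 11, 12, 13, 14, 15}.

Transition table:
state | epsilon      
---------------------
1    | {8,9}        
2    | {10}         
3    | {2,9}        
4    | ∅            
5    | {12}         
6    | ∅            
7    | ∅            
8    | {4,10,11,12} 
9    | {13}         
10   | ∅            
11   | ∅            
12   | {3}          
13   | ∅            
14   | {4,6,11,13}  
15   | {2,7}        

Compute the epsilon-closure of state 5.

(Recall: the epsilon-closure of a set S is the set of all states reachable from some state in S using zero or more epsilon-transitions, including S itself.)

{2, 3, 5, 9, 10, 12, 13}

Start with {5}.
From 5 via epsilon: add 12.
From 12 via epsilon: add 3.
From 3 via epsilon: add 2, 9.
From 2 via epsilon: add 10.
From 9 via epsilon: add 13.
No new states can be added; the closed set is {2, 3, 5, 9, 10, 12, 13}.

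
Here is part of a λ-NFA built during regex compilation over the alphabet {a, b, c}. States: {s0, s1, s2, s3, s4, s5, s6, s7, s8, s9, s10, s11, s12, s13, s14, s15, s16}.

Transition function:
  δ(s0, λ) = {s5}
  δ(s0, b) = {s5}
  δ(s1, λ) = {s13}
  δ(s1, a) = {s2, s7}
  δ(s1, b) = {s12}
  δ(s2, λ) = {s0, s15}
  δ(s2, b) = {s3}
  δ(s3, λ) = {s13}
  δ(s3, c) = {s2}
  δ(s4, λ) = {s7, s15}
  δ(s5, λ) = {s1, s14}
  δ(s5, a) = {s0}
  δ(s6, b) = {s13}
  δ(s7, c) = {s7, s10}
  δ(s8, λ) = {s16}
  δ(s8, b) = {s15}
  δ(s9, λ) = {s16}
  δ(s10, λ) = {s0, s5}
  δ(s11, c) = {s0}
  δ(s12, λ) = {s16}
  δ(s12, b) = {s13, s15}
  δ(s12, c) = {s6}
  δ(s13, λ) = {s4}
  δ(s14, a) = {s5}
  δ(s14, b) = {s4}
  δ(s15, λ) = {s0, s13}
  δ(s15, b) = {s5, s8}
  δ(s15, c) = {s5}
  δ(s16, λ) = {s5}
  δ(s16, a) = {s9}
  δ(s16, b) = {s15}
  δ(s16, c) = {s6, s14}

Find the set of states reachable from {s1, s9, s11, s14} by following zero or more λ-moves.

{s0, s1, s4, s5, s7, s9, s11, s13, s14, s15, s16}

Start with {s1, s9, s11, s14}.
From s1 via λ: add s13.
From s9 via λ: add s16.
From s13 via λ: add s4.
From s16 via λ: add s5.
From s4 via λ: add s7, s15.
From s15 via λ: add s0.
No new states can be added; the closed set is {s0, s1, s4, s5, s7, s9, s11, s13, s14, s15, s16}.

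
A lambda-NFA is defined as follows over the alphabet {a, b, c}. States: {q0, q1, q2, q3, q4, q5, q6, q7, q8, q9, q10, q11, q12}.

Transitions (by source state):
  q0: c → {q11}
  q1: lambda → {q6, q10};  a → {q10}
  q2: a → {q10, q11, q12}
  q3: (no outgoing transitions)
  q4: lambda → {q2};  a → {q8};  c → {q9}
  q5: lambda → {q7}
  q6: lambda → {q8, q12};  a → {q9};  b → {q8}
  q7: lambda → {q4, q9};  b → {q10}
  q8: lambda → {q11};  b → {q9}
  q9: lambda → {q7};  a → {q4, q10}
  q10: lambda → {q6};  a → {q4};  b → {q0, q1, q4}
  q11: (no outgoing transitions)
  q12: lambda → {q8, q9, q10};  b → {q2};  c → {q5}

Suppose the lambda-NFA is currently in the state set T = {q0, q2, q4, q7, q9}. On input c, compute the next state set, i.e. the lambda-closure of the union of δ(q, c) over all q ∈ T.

q0 on c → {q11}.
q4 on c → {q9}.
No c-transition from q2, q7, q9.
Union after reading c: {q9, q11}.
Now take the lambda-closure:
From q9 via lambda: add q7.
From q7 via lambda: add q4.
From q4 via lambda: add q2.
No new states can be added; the closed set is {q2, q4, q7, q9, q11}.

{q2, q4, q7, q9, q11}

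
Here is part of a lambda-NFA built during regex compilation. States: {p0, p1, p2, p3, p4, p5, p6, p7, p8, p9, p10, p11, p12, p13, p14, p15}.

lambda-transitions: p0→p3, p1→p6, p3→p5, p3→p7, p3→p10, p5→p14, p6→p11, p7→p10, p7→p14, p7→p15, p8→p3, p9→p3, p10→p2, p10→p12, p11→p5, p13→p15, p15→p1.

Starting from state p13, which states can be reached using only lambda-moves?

Start with {p13}.
From p13 via lambda: add p15.
From p15 via lambda: add p1.
From p1 via lambda: add p6.
From p6 via lambda: add p11.
From p11 via lambda: add p5.
From p5 via lambda: add p14.
No new states can be added; the closed set is {p1, p5, p6, p11, p13, p14, p15}.

{p1, p5, p6, p11, p13, p14, p15}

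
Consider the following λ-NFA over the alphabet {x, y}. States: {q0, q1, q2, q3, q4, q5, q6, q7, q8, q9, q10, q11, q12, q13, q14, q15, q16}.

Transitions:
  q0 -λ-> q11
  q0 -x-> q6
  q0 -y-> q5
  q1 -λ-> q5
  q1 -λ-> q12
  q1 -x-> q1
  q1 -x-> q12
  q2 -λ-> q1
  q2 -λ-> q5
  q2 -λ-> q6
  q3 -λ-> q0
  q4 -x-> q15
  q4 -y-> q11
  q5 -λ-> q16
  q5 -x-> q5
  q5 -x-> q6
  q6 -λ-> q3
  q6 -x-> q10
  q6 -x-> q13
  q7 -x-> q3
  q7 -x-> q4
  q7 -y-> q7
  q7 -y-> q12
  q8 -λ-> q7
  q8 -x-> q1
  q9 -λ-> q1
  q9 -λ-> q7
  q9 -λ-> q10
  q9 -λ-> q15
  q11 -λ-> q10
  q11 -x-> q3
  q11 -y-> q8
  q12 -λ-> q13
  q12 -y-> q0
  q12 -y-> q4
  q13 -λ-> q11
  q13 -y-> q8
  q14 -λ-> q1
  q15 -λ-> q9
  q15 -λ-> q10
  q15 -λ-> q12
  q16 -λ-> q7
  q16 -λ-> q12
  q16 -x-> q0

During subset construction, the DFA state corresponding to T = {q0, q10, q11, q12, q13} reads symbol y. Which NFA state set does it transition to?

{q0, q4, q5, q7, q8, q10, q11, q12, q13, q16}

q0 on y → {q5}.
q11 on y → {q8}.
q12 on y → {q0, q4}.
q13 on y → {q8}.
No y-transition from q10.
Union after reading y: {q0, q4, q5, q8}.
Now take the λ-closure:
From q0 via λ: add q11.
From q5 via λ: add q16.
From q8 via λ: add q7.
From q11 via λ: add q10.
From q16 via λ: add q12.
From q12 via λ: add q13.
No new states can be added; the closed set is {q0, q4, q5, q7, q8, q10, q11, q12, q13, q16}.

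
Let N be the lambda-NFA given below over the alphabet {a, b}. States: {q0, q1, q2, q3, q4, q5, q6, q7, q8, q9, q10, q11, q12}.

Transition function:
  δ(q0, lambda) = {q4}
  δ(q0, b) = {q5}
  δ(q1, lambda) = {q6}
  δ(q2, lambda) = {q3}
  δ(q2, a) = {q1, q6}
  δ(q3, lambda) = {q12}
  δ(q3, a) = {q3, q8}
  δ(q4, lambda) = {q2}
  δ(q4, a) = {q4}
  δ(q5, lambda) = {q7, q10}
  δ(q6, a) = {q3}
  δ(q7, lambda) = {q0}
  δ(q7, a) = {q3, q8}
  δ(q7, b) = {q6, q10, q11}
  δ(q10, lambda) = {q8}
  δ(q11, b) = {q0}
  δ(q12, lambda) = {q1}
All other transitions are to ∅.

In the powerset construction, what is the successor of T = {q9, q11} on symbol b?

q11 on b → {q0}.
No b-transition from q9.
Union after reading b: {q0}.
Now take the lambda-closure:
From q0 via lambda: add q4.
From q4 via lambda: add q2.
From q2 via lambda: add q3.
From q3 via lambda: add q12.
From q12 via lambda: add q1.
From q1 via lambda: add q6.
No new states can be added; the closed set is {q0, q1, q2, q3, q4, q6, q12}.

{q0, q1, q2, q3, q4, q6, q12}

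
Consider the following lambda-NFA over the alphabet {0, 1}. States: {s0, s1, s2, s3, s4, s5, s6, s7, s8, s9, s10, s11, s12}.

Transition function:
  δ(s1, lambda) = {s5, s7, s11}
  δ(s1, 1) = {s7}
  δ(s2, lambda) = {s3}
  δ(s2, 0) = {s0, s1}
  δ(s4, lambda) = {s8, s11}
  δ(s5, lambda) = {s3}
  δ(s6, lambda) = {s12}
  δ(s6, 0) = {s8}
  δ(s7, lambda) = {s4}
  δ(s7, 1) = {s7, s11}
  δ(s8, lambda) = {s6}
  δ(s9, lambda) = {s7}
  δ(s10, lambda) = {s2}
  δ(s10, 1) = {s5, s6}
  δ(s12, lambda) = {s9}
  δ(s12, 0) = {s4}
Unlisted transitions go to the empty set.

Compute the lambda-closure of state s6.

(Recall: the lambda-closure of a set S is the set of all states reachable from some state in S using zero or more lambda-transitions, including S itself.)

{s4, s6, s7, s8, s9, s11, s12}

Start with {s6}.
From s6 via lambda: add s12.
From s12 via lambda: add s9.
From s9 via lambda: add s7.
From s7 via lambda: add s4.
From s4 via lambda: add s8, s11.
No new states can be added; the closed set is {s4, s6, s7, s8, s9, s11, s12}.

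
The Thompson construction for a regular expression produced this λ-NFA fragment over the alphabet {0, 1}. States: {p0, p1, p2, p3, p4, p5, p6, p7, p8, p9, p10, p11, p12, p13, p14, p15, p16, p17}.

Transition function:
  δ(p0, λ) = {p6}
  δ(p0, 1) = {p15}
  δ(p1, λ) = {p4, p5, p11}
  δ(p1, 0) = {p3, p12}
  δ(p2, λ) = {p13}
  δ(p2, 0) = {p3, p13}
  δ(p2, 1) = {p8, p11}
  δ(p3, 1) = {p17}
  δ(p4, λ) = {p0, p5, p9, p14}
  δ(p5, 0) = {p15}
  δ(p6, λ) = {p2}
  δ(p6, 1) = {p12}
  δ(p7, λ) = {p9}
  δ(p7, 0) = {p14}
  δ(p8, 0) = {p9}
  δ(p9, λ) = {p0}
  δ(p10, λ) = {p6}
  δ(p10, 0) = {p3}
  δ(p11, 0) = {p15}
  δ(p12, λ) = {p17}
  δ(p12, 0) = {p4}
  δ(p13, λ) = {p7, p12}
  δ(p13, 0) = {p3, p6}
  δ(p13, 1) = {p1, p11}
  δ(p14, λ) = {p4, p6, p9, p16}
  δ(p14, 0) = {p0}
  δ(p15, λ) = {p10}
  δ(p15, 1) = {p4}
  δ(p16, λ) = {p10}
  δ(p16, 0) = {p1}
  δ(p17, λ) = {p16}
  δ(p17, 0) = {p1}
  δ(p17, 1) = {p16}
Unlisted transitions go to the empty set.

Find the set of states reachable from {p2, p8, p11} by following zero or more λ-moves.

{p0, p2, p6, p7, p8, p9, p10, p11, p12, p13, p16, p17}

Start with {p2, p8, p11}.
From p2 via λ: add p13.
From p13 via λ: add p7, p12.
From p7 via λ: add p9.
From p12 via λ: add p17.
From p9 via λ: add p0.
From p17 via λ: add p16.
From p0 via λ: add p6.
From p16 via λ: add p10.
No new states can be added; the closed set is {p0, p2, p6, p7, p8, p9, p10, p11, p12, p13, p16, p17}.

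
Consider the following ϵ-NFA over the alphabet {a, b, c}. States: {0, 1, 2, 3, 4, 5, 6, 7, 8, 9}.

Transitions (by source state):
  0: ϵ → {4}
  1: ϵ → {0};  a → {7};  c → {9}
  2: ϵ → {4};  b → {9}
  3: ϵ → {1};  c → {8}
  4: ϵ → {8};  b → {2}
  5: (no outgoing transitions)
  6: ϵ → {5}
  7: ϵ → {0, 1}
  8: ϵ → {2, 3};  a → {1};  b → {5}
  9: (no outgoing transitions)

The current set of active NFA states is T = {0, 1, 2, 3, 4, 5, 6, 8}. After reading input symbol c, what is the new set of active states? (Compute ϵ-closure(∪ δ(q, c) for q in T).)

{0, 1, 2, 3, 4, 8, 9}

1 on c → {9}.
3 on c → {8}.
No c-transition from 0, 2, 4, 5, 6, 8.
Union after reading c: {8, 9}.
Now take the ϵ-closure:
From 8 via ϵ: add 2, 3.
From 2 via ϵ: add 4.
From 3 via ϵ: add 1.
From 1 via ϵ: add 0.
No new states can be added; the closed set is {0, 1, 2, 3, 4, 8, 9}.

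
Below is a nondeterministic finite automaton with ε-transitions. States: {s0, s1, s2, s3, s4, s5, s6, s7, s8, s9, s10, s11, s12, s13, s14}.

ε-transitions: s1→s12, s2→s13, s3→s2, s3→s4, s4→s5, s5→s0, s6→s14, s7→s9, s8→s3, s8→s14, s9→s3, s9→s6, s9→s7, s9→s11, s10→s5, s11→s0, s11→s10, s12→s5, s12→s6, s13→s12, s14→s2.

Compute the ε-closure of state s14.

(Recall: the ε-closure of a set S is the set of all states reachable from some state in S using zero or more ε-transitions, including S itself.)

Start with {s14}.
From s14 via ε: add s2.
From s2 via ε: add s13.
From s13 via ε: add s12.
From s12 via ε: add s5, s6.
From s5 via ε: add s0.
No new states can be added; the closed set is {s0, s2, s5, s6, s12, s13, s14}.

{s0, s2, s5, s6, s12, s13, s14}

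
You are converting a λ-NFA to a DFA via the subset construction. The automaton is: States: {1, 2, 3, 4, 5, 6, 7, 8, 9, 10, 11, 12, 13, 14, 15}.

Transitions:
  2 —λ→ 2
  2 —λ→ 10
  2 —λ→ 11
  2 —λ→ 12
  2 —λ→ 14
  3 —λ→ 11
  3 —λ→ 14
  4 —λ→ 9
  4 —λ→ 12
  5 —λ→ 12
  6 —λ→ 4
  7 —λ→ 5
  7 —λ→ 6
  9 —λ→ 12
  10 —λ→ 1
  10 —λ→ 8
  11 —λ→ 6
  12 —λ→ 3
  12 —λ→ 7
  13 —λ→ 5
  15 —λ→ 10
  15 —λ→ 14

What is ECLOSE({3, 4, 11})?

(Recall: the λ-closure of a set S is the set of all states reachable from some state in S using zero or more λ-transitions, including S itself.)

{3, 4, 5, 6, 7, 9, 11, 12, 14}

Start with {3, 4, 11}.
From 3 via λ: add 14.
From 4 via λ: add 9, 12.
From 11 via λ: add 6.
From 12 via λ: add 7.
From 7 via λ: add 5.
No new states can be added; the closed set is {3, 4, 5, 6, 7, 9, 11, 12, 14}.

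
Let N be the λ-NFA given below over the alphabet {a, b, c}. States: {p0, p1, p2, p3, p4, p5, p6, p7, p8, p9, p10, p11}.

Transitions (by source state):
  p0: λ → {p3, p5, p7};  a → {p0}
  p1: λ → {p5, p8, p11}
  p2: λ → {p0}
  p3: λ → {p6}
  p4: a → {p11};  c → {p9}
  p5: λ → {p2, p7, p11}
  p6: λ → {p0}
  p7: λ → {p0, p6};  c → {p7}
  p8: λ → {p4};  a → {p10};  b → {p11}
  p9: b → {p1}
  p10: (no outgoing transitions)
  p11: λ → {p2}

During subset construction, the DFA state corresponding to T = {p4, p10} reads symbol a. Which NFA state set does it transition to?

p4 on a → {p11}.
No a-transition from p10.
Union after reading a: {p11}.
Now take the λ-closure:
From p11 via λ: add p2.
From p2 via λ: add p0.
From p0 via λ: add p3, p5, p7.
From p3 via λ: add p6.
No new states can be added; the closed set is {p0, p2, p3, p5, p6, p7, p11}.

{p0, p2, p3, p5, p6, p7, p11}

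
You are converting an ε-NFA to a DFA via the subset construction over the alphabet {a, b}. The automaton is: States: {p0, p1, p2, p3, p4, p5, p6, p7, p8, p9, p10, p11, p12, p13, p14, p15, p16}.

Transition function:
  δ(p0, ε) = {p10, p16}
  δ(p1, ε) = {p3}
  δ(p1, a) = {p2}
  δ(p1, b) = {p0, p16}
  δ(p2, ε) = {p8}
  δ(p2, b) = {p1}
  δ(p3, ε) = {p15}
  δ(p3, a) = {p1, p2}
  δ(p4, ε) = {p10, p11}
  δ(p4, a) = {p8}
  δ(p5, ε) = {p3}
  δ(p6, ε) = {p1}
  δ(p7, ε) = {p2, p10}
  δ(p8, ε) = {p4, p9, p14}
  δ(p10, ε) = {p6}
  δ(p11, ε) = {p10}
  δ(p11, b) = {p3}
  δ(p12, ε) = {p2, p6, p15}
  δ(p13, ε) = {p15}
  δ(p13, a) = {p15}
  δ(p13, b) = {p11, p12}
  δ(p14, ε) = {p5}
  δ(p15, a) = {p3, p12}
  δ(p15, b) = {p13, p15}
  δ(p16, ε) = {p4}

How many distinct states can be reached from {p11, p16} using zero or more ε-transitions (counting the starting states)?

8

Start with {p11, p16}.
From p11 via ε: add p10.
From p16 via ε: add p4.
From p10 via ε: add p6.
From p6 via ε: add p1.
From p1 via ε: add p3.
From p3 via ε: add p15.
ε-closure = {p1, p3, p4, p6, p10, p11, p15, p16}, which has 8 states.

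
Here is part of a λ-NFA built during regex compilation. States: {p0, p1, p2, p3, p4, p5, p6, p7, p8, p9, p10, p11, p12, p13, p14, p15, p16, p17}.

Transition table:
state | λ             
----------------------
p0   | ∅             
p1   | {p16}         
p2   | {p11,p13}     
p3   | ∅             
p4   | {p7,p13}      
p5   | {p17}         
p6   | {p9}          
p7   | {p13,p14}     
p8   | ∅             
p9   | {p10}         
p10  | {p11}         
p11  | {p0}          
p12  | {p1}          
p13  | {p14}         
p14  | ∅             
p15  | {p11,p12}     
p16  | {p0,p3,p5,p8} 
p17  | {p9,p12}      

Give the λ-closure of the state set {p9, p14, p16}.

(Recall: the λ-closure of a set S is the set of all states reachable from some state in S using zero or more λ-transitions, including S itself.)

{p0, p1, p3, p5, p8, p9, p10, p11, p12, p14, p16, p17}

Start with {p9, p14, p16}.
From p9 via λ: add p10.
From p16 via λ: add p0, p3, p5, p8.
From p5 via λ: add p17.
From p10 via λ: add p11.
From p17 via λ: add p12.
From p12 via λ: add p1.
No new states can be added; the closed set is {p0, p1, p3, p5, p8, p9, p10, p11, p12, p14, p16, p17}.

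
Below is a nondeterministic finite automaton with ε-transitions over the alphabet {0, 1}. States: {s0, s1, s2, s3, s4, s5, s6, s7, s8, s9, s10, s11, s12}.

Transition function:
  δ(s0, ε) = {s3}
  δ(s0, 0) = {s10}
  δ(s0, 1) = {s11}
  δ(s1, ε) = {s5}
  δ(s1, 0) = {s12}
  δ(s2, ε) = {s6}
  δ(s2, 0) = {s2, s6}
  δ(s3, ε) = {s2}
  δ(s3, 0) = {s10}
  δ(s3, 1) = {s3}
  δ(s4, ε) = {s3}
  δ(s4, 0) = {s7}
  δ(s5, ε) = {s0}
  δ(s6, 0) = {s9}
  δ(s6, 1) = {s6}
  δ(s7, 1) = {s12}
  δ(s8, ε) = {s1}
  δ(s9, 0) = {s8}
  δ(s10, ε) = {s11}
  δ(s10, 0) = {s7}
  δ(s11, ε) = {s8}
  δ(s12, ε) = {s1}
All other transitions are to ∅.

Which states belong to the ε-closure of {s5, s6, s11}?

{s0, s1, s2, s3, s5, s6, s8, s11}

Start with {s5, s6, s11}.
From s5 via ε: add s0.
From s11 via ε: add s8.
From s0 via ε: add s3.
From s8 via ε: add s1.
From s3 via ε: add s2.
No new states can be added; the closed set is {s0, s1, s2, s3, s5, s6, s8, s11}.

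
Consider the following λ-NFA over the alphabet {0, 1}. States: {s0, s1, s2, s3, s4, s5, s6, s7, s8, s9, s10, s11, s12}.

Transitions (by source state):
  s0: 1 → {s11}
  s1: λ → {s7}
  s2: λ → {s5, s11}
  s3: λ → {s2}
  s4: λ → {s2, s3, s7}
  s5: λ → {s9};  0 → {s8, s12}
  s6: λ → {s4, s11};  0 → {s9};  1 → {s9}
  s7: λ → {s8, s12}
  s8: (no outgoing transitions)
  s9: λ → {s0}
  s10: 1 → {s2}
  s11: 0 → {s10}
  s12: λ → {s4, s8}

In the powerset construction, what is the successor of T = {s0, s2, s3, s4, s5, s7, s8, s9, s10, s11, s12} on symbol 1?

{s0, s2, s5, s9, s11}

s0 on 1 → {s11}.
s10 on 1 → {s2}.
No 1-transition from s2, s3, s4, s5, s7, s8, s9, s11, s12.
Union after reading 1: {s2, s11}.
Now take the λ-closure:
From s2 via λ: add s5.
From s5 via λ: add s9.
From s9 via λ: add s0.
No new states can be added; the closed set is {s0, s2, s5, s9, s11}.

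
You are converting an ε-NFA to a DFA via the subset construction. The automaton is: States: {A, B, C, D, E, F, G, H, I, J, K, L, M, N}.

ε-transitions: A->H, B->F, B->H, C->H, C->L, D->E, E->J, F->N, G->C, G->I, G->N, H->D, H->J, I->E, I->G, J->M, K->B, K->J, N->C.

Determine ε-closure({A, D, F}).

Start with {A, D, F}.
From A via ε: add H.
From D via ε: add E.
From F via ε: add N.
From E via ε: add J.
From N via ε: add C.
From C via ε: add L.
From J via ε: add M.
No new states can be added; the closed set is {A, C, D, E, F, H, J, L, M, N}.

{A, C, D, E, F, H, J, L, M, N}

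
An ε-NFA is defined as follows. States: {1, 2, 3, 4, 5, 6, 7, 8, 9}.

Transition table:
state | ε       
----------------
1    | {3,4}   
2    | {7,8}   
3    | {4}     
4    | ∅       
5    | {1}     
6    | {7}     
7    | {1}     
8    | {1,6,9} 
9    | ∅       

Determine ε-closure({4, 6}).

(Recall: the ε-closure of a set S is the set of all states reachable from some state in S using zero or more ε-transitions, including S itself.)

Start with {4, 6}.
From 6 via ε: add 7.
From 7 via ε: add 1.
From 1 via ε: add 3.
No new states can be added; the closed set is {1, 3, 4, 6, 7}.

{1, 3, 4, 6, 7}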